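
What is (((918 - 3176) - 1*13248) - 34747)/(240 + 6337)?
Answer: -50253/6577 ≈ -7.6407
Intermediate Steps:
(((918 - 3176) - 1*13248) - 34747)/(240 + 6337) = ((-2258 - 13248) - 34747)/6577 = (-15506 - 34747)*(1/6577) = -50253*1/6577 = -50253/6577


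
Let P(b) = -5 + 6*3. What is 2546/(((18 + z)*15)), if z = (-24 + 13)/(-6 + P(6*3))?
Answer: 17822/1725 ≈ 10.332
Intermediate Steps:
P(b) = 13 (P(b) = -5 + 18 = 13)
z = -11/7 (z = (-24 + 13)/(-6 + 13) = -11/7 ≈ -1.5714)
2546/(((18 + z)*15)) = 2546/(((18 - 11/7)*15)) = 2546/(((115/7)*15)) = 2546/(1725/7) = 2546*(7/1725) = 17822/1725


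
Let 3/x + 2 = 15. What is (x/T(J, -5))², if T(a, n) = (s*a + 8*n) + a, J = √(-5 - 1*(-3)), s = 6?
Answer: 9*I/(338*(280*√2 + 751*I)) ≈ 2.7743e-5 + 1.4628e-5*I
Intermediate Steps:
x = 3/13 (x = 3/(-2 + 15) = 3/13 ≈ 0.23077)
J = I*√2 (J = √(-5 + 3) = √(-2) = I*√2 ≈ 1.4142*I)
T(a, n) = 7*a + 8*n (T(a, n) = (6*a + 8*n) + a = 7*a + 8*n)
(x/T(J, -5))² = (3/(13*(7*(I*√2) + 8*(-5))))² = (3/(13*(7*I*√2 - 40)))² = (3/(13*(-40 + 7*I*√2)))² = 9/(169*(-40 + 7*I*√2)²)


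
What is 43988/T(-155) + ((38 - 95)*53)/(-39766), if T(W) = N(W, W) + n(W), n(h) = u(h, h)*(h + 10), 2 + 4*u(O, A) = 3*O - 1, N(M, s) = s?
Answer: 900004909/334233230 ≈ 2.6927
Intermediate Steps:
u(O, A) = -¾ + 3*O/4 (u(O, A) = -½ + (3*O - 1)/4 = -½ + (-1 + 3*O)/4 = -½ + (-¼ + 3*O/4) = -¾ + 3*O/4)
n(h) = (10 + h)*(-¾ + 3*h/4) (n(h) = (-¾ + 3*h/4)*(h + 10) = (-¾ + 3*h/4)*(10 + h) = (10 + h)*(-¾ + 3*h/4))
T(W) = W + 3*(-1 + W)*(10 + W)/4
43988/T(-155) + ((38 - 95)*53)/(-39766) = 43988/(-15/2 + (¾)*(-155)² + (31/4)*(-155)) + ((38 - 95)*53)/(-39766) = 43988/(-15/2 + (¾)*24025 - 4805/4) - 57*53*(-1/39766) = 43988/(-15/2 + 72075/4 - 4805/4) - 3021*(-1/39766) = 43988/16810 + 3021/39766 = 43988*(1/16810) + 3021/39766 = 21994/8405 + 3021/39766 = 900004909/334233230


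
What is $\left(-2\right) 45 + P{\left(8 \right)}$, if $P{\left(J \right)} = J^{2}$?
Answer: $-26$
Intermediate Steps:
$\left(-2\right) 45 + P{\left(8 \right)} = \left(-2\right) 45 + 8^{2} = -90 + 64 = -26$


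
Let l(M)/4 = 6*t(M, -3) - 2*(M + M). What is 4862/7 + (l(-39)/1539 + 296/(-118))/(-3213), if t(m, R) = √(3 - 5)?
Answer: 67545656338/97247871 - 8*I*√2/1648269 ≈ 694.57 - 6.864e-6*I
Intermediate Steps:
t(m, R) = I*√2 (t(m, R) = √(-2) = I*√2)
l(M) = -16*M + 24*I*√2 (l(M) = 4*(6*(I*√2) - 2*(M + M)) = 4*(6*I*√2 - 4*M) = 4*(-4*M + 6*I*√2) = -16*M + 24*I*√2)
4862/7 + (l(-39)/1539 + 296/(-118))/(-3213) = 4862/7 + ((-16*(-39) + 24*I*√2)/1539 + 296/(-118))/(-3213) = 4862*(⅐) + ((624 + 24*I*√2)*(1/1539) + 296*(-1/118))*(-1/3213) = 4862/7 + ((208/513 + 8*I*√2/513) - 148/59)*(-1/3213) = 4862/7 + (-63652/30267 + 8*I*√2/513)*(-1/3213) = 4862/7 + (63652/97247871 - 8*I*√2/1648269) = 67545656338/97247871 - 8*I*√2/1648269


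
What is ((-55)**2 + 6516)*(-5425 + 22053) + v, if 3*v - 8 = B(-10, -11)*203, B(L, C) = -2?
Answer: 475942846/3 ≈ 1.5865e+8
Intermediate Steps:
v = -398/3 (v = 8/3 + (-2*203)/3 = 8/3 + (1/3)*(-406) = 8/3 - 406/3 = -398/3 ≈ -132.67)
((-55)**2 + 6516)*(-5425 + 22053) + v = ((-55)**2 + 6516)*(-5425 + 22053) - 398/3 = (3025 + 6516)*16628 - 398/3 = 9541*16628 - 398/3 = 158647748 - 398/3 = 475942846/3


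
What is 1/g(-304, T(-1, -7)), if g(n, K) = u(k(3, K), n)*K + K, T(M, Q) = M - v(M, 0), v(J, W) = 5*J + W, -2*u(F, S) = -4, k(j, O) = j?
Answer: 1/12 ≈ 0.083333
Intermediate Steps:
u(F, S) = 2 (u(F, S) = -1/2*(-4) = 2)
v(J, W) = W + 5*J
T(M, Q) = -4*M (T(M, Q) = M - (0 + 5*M) = M - 5*M = -4*M)
g(n, K) = 3*K (g(n, K) = 2*K + K = 3*K)
1/g(-304, T(-1, -7)) = 1/(3*(-4*(-1))) = 1/(3*4) = 1/12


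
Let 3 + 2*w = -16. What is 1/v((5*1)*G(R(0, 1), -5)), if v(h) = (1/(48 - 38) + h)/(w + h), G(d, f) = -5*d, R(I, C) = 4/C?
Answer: 365/333 ≈ 1.0961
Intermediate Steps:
w = -19/2 (w = -3/2 + (1/2)*(-16) = -3/2 - 8 = -19/2 ≈ -9.5000)
v(h) = (1/10 + h)/(-19/2 + h) (v(h) = (1/(48 - 38) + h)/(-19/2 + h) = (1/10 + h)/(-19/2 + h))
1/v((5*1)*G(R(0, 1), -5)) = 1/((1 + 10*((5*1)*(-20/1)))/(5*(-19 + 2*((5*1)*(-20/1))))) = 1/((1 + 10*(5*(-20)))/(5*(-19 + 2*(5*(-20))))) = 1/((1 + 10*(-100))/(5*(-19 + 2*(-100)))) = 1/((1 - 1000)/(5*(-19 - 200))) = 1/((1/5)*(-999)/(-219)) = 1/((1/5)*(-1/219)*(-999)) = 1/(333/365) = 365/333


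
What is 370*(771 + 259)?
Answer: 381100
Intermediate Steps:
370*(771 + 259) = 370*1030 = 381100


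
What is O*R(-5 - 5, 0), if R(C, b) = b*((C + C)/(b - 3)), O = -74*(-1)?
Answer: 0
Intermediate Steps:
O = 74
R(C, b) = 2*C*b/(-3 + b) (R(C, b) = b*((2*C)/(-3 + b)) = b*(2*C/(-3 + b)) = 2*C*b/(-3 + b))
O*R(-5 - 5, 0) = 74*(2*(-5 - 5)*0/(-3 + 0)) = 74*(2*(-10)*0/(-3)) = 74*(2*(-10)*0*(-⅓)) = 74*0 = 0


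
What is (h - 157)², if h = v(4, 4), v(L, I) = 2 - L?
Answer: 25281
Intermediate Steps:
h = -2 (h = 2 - 1*4 = 2 - 4 = -2)
(h - 157)² = (-2 - 157)² = (-159)² = 25281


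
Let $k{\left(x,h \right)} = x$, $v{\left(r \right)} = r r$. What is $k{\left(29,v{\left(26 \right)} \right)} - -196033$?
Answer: $196062$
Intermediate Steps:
$v{\left(r \right)} = r^{2}$
$k{\left(29,v{\left(26 \right)} \right)} - -196033 = 29 - -196033 = 29 + 196033 = 196062$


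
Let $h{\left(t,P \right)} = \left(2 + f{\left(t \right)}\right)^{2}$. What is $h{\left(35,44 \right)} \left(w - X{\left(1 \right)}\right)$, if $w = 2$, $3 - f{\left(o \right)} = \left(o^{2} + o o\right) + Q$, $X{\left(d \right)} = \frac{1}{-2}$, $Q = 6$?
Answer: $\frac{30037005}{2} \approx 1.5018 \cdot 10^{7}$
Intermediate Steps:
$X{\left(d \right)} = - \frac{1}{2}$
$f{\left(o \right)} = -3 - 2 o^{2}$ ($f{\left(o \right)} = 3 - \left(\left(o^{2} + o o\right) + 6\right) = 3 - \left(\left(o^{2} + o^{2}\right) + 6\right) = 3 - \left(2 o^{2} + 6\right) = 3 - \left(6 + 2 o^{2}\right) = -3 - 2 o^{2}$)
$h{\left(t,P \right)} = \left(-1 - 2 t^{2}\right)^{2}$ ($h{\left(t,P \right)} = \left(2 - \left(3 + 2 t^{2}\right)\right)^{2} = \left(-1 - 2 t^{2}\right)^{2}$)
$h{\left(35,44 \right)} \left(w - X{\left(1 \right)}\right) = \left(1 + 2 \cdot 35^{2}\right)^{2} \left(2 - - \frac{1}{2}\right) = \left(1 + 2 \cdot 1225\right)^{2} \left(2 + \frac{1}{2}\right) = \left(1 + 2450\right)^{2} \cdot \frac{5}{2} = 2451^{2} \cdot \frac{5}{2} = 6007401 \cdot \frac{5}{2} = \frac{30037005}{2}$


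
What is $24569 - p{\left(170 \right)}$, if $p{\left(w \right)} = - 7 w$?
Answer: $25759$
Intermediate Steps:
$24569 - p{\left(170 \right)} = 24569 - \left(-7\right) 170 = 24569 - -1190 = 24569 + 1190 = 25759$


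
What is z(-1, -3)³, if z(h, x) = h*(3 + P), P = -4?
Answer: 1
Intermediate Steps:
z(h, x) = -h (z(h, x) = h*(3 - 4) = h*(-1) = -h)
z(-1, -3)³ = (-1*(-1))³ = 1³ = 1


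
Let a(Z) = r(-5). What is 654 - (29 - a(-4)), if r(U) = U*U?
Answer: 650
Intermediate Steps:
r(U) = U**2
a(Z) = 25 (a(Z) = (-5)**2 = 25)
654 - (29 - a(-4)) = 654 - (29 - 1*25) = 654 - (29 - 25) = 654 - 1*4 = 654 - 4 = 650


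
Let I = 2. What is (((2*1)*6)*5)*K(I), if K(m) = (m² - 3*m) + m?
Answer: 0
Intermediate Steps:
K(m) = m² - 2*m
(((2*1)*6)*5)*K(I) = (((2*1)*6)*5)*(2*(-2 + 2)) = ((2*6)*5)*(2*0) = (12*5)*0 = 60*0 = 0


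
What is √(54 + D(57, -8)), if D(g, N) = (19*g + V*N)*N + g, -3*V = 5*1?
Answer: I*√77937/3 ≈ 93.057*I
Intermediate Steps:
V = -5/3 ≈ -1.6667
D(g, N) = g + N*(19*g - 5*N/3) (D(g, N) = (19*g - 5*N/3)*N + g = N*(19*g - 5*N/3) + g = g + N*(19*g - 5*N/3))
√(54 + D(57, -8)) = √(54 + (57 - 5/3*(-8)² + 19*(-8)*57)) = √(54 + (57 - 5/3*64 - 8664)) = √(54 + (57 - 320/3 - 8664)) = √(54 - 26141/3) = √(-25979/3) = I*√77937/3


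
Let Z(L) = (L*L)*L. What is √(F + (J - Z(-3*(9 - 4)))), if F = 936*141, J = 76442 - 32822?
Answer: 13*√1059 ≈ 423.05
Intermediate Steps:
J = 43620
Z(L) = L³ (Z(L) = L²*L = L³)
F = 131976
√(F + (J - Z(-3*(9 - 4)))) = √(131976 + (43620 - (-3*(9 - 4))³)) = √(131976 + (43620 - (-3*5)³)) = √(131976 + (43620 - 1*(-15)³)) = √(131976 + (43620 - 1*(-3375))) = √(131976 + (43620 + 3375)) = √(131976 + 46995) = √178971 = 13*√1059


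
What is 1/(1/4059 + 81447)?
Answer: 4059/330593374 ≈ 1.2278e-5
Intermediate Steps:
1/(1/4059 + 81447) = 1/(330593374/4059) = 4059/330593374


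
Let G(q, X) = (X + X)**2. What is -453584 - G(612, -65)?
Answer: -470484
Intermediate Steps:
G(q, X) = 4*X**2 (G(q, X) = (2*X)**2 = 4*X**2)
-453584 - G(612, -65) = -453584 - 4*(-65)**2 = -453584 - 4*4225 = -453584 - 1*16900 = -453584 - 16900 = -470484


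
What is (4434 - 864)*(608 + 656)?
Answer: 4512480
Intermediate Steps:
(4434 - 864)*(608 + 656) = 3570*1264 = 4512480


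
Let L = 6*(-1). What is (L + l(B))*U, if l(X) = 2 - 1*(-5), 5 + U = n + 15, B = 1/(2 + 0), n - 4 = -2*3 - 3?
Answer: 5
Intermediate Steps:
L = -6
n = -5 (n = 4 + (-2*3 - 3) = 4 + (-6 - 3) = 4 - 9 = -5)
B = 1/2 ≈ 0.50000
U = 5 (U = -5 + (-5 + 15) = -5 + 10 = 5)
l(X) = 7 (l(X) = 2 + 5 = 7)
(L + l(B))*U = (-6 + 7)*5 = 1*5 = 5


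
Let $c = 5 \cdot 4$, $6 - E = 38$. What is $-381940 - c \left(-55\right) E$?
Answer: $-417140$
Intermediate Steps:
$E = -32$ ($E = 6 - 38 = -32$)
$c = 20$
$-381940 - c \left(-55\right) E = -381940 - 20 \left(-55\right) \left(-32\right) = -381940 - \left(-1100\right) \left(-32\right) = -381940 - 35200 = -417140$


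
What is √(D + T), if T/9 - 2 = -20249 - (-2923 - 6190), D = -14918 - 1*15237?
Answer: I*√130361 ≈ 361.06*I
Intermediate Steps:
D = -30155 (D = -14918 - 15237 = -30155)
T = -100206 (T = 18 + 9*(-20249 - (-2923 - 6190)) = 18 + 9*(-20249 - 1*(-9113)) = 18 + 9*(-20249 + 9113) = 18 + 9*(-11136) = 18 - 100224 = -100206)
√(D + T) = √(-30155 - 100206) = √(-130361) = I*√130361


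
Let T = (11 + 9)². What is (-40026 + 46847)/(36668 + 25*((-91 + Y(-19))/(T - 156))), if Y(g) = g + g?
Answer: 4636/24913 ≈ 0.18609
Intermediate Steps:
Y(g) = 2*g
T = 400 (T = 20² = 400)
(-40026 + 46847)/(36668 + 25*((-91 + Y(-19))/(T - 156))) = (-40026 + 46847)/(36668 + 25*((-91 + 2*(-19))/(400 - 156))) = 6821/(36668 + 25*((-91 - 38)/244)) = 6821/(36668 + 25*(-129*1/244)) = 6821/(36668 + 25*(-129/244)) = 6821/(36668 - 3225/244) = 6821/(8943767/244) = 6821*(244/8943767) = 4636/24913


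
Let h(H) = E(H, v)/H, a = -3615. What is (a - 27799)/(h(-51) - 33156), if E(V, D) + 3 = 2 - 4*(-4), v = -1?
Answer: 534038/563657 ≈ 0.94745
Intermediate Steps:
E(V, D) = 15 (E(V, D) = -3 + (2 - 4*(-4)) = -3 + (2 + 16) = -3 + 18 = 15)
h(H) = 15/H
(a - 27799)/(h(-51) - 33156) = (-3615 - 27799)/(15/(-51) - 33156) = -31414/(15*(-1/51) - 33156) = -31414/(-5/17 - 33156) = -31414/(-563657/17) = -31414*(-17/563657) = 534038/563657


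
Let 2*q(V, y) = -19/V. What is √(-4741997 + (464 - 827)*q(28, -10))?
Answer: I*√3717629090/28 ≈ 2177.6*I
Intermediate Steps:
q(V, y) = -19/(2*V) (q(V, y) = (-19/V)/2 = -19/(2*V))
√(-4741997 + (464 - 827)*q(28, -10)) = √(-4741997 + (464 - 827)*(-19/2/28)) = √(-4741997 - (-6897)/(2*28)) = √(-4741997 - 363*(-19/56)) = √(-4741997 + 6897/56) = √(-265544935/56) = I*√3717629090/28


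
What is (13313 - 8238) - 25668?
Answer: -20593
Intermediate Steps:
(13313 - 8238) - 25668 = 5075 - 25668 = -20593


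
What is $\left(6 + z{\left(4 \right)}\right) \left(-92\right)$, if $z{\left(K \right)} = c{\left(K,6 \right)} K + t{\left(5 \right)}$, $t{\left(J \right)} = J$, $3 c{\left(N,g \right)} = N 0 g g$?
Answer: $-1012$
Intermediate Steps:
$c{\left(N,g \right)} = 0$ ($c{\left(N,g \right)} = \frac{N 0 g g}{3} = \frac{0 g g}{3} = \frac{0 g}{3} = \frac{1}{3} \cdot 0 = 0$)
$z{\left(K \right)} = 5$ ($z{\left(K \right)} = 0 K + 5 = 0 + 5 = 5$)
$\left(6 + z{\left(4 \right)}\right) \left(-92\right) = \left(6 + 5\right) \left(-92\right) = 11 \left(-92\right) = -1012$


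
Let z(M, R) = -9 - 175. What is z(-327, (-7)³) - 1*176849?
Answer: -177033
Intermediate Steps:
z(M, R) = -184
z(-327, (-7)³) - 1*176849 = -184 - 1*176849 = -184 - 176849 = -177033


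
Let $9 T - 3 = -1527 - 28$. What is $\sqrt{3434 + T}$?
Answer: $\frac{\sqrt{29354}}{3} \approx 57.11$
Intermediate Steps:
$T = - \frac{1552}{9}$ ($T = \frac{1}{3} + \frac{-1527 - 28}{9} = \frac{1}{3} + \frac{1}{9} \left(-1555\right) = \frac{1}{3} - \frac{1555}{9} = - \frac{1552}{9} \approx -172.44$)
$\sqrt{3434 + T} = \sqrt{3434 - \frac{1552}{9}} = \sqrt{\frac{29354}{9}} = \frac{\sqrt{29354}}{3}$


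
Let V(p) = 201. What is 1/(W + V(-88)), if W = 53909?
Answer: 1/54110 ≈ 1.8481e-5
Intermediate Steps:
1/(W + V(-88)) = 1/(53909 + 201) = 1/54110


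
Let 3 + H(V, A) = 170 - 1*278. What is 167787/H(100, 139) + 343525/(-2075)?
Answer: -5150524/3071 ≈ -1677.1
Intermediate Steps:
H(V, A) = -111 (H(V, A) = -3 + (170 - 1*278) = -3 + (170 - 278) = -3 - 108 = -111)
167787/H(100, 139) + 343525/(-2075) = 167787/(-111) + 343525/(-2075) = 167787*(-1/111) + 343525*(-1/2075) = -55929/37 - 13741/83 = -5150524/3071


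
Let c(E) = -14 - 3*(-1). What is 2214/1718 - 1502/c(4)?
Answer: 1302395/9449 ≈ 137.83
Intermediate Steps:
c(E) = -11 (c(E) = -14 - 1*(-3) = -14 + 3 = -11)
2214/1718 - 1502/c(4) = 2214/1718 - 1502/(-11) = 2214*(1/1718) - 1502*(-1/11) = 1107/859 + 1502/11 = 1302395/9449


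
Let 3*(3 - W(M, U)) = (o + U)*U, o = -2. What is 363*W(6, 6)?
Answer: -1815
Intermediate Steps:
W(M, U) = 3 - U*(-2 + U)/3 (W(M, U) = 3 - (-2 + U)*U/3 = 3 - U*(-2 + U)/3)
363*W(6, 6) = 363*(3 - 1/3*6**2 + (2/3)*6) = 363*(3 - 1/3*36 + 4) = 363*(3 - 12 + 4) = 363*(-5) = -1815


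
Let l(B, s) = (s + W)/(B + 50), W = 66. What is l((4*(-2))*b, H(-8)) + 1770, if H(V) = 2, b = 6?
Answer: 1804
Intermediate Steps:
l(B, s) = (66 + s)/(50 + B) (l(B, s) = (s + 66)/(B + 50) = (66 + s)/(50 + B))
l((4*(-2))*b, H(-8)) + 1770 = (66 + 2)/(50 + (4*(-2))*6) + 1770 = 68/(50 - 8*6) + 1770 = 68/(50 - 48) + 1770 = 68/2 + 1770 = (½)*68 + 1770 = 34 + 1770 = 1804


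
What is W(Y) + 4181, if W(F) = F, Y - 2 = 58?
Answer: 4241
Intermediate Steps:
Y = 60 (Y = 2 + 58 = 60)
W(Y) + 4181 = 60 + 4181 = 4241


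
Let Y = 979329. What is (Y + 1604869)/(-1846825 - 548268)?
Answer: -2584198/2395093 ≈ -1.0790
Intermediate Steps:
(Y + 1604869)/(-1846825 - 548268) = (979329 + 1604869)/(-1846825 - 548268) = 2584198/(-2395093) = 2584198*(-1/2395093) = -2584198/2395093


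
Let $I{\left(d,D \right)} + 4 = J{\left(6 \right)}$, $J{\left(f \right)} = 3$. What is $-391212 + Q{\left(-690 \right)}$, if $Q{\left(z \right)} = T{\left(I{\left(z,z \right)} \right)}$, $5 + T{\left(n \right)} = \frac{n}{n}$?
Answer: $-391216$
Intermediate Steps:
$I{\left(d,D \right)} = -1$ ($I{\left(d,D \right)} = -4 + 3 = -1$)
$T{\left(n \right)} = -4$ ($T{\left(n \right)} = -5 + \frac{n}{n} = -5 + 1 = -4$)
$Q{\left(z \right)} = -4$
$-391212 + Q{\left(-690 \right)} = -391212 - 4 = -391216$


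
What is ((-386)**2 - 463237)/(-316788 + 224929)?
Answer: 314241/91859 ≈ 3.4209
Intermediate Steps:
((-386)**2 - 463237)/(-316788 + 224929) = (148996 - 463237)/(-91859) = -314241*(-1/91859) = 314241/91859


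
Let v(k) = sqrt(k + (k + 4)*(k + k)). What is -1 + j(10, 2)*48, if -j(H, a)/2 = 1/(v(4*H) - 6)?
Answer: -1025/881 - 48*sqrt(890)/881 ≈ -2.7889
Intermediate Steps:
v(k) = sqrt(k + 2*k*(4 + k)) (v(k) = sqrt(k + (4 + k)*(2*k)) = sqrt(k + 2*k*(4 + k)))
j(H, a) = -2/(-6 + 2*sqrt(H*(9 + 8*H))) (j(H, a) = -2/(sqrt((4*H)*(9 + 2*(4*H))) - 6) = -2/(sqrt((4*H)*(9 + 8*H)) - 6) = -2/(sqrt(4*H*(9 + 8*H)) - 6) = -2/(2*sqrt(H*(9 + 8*H)) - 6) = -2/(-6 + 2*sqrt(H*(9 + 8*H))))
-1 + j(10, 2)*48 = -1 - 1/(-3 + sqrt(10*(9 + 8*10)))*48 = -1 - 1/(-3 + sqrt(10*(9 + 80)))*48 = -1 - 1/(-3 + sqrt(10*89))*48 = -1 - 1/(-3 + sqrt(890))*48 = -1 - 48/(-3 + sqrt(890))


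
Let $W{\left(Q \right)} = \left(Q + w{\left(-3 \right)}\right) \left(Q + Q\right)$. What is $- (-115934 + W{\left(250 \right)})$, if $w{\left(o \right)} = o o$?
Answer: $-13566$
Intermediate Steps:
$w{\left(o \right)} = o^{2}$
$W{\left(Q \right)} = 2 Q \left(9 + Q\right)$ ($W{\left(Q \right)} = \left(Q + \left(-3\right)^{2}\right) \left(Q + Q\right) = \left(Q + 9\right) 2 Q = \left(9 + Q\right) 2 Q = 2 Q \left(9 + Q\right)$)
$- (-115934 + W{\left(250 \right)}) = - (-115934 + 2 \cdot 250 \left(9 + 250\right)) = - (-115934 + 2 \cdot 250 \cdot 259) = - (-115934 + 129500) = \left(-1\right) 13566 = -13566$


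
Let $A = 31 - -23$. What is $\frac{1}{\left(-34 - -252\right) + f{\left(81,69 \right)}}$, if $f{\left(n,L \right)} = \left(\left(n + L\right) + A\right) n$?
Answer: $\frac{1}{16742} \approx 5.973 \cdot 10^{-5}$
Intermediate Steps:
$A = 54$ ($A = 31 + 23 = 54$)
$f{\left(n,L \right)} = n \left(54 + L + n\right)$ ($f{\left(n,L \right)} = \left(\left(n + L\right) + 54\right) n = \left(\left(L + n\right) + 54\right) n = \left(54 + L + n\right) n = n \left(54 + L + n\right)$)
$\frac{1}{\left(-34 - -252\right) + f{\left(81,69 \right)}} = \frac{1}{\left(-34 - -252\right) + 81 \left(54 + 69 + 81\right)} = \frac{1}{\left(-34 + 252\right) + 81 \cdot 204} = \frac{1}{218 + 16524} = \frac{1}{16742}$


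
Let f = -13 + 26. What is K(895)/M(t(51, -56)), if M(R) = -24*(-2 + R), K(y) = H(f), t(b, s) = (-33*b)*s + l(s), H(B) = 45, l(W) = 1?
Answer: -15/753976 ≈ -1.9895e-5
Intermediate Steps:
f = 13
t(b, s) = 1 - 33*b*s (t(b, s) = (-33*b)*s + 1 = -33*b*s + 1 = 1 - 33*b*s)
K(y) = 45
M(R) = 48 - 24*R
K(895)/M(t(51, -56)) = 45/(48 - 24*(1 - 33*51*(-56))) = 45/(48 - 24*(1 + 94248)) = 45/(48 - 24*94249) = 45/(48 - 2261976) = 45/(-2261928) = 45*(-1/2261928) = -15/753976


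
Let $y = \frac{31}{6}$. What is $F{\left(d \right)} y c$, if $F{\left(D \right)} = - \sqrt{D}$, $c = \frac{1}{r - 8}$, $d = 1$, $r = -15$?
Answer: $\frac{31}{138} \approx 0.22464$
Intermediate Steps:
$c = - \frac{1}{23}$ ($c = \frac{1}{-15 - 8} = \frac{1}{-23} = - \frac{1}{23} \approx -0.043478$)
$y = \frac{31}{6}$ ($y = 31 \cdot \frac{1}{6} = \frac{31}{6} \approx 5.1667$)
$F{\left(d \right)} y c = - \sqrt{1} \cdot \frac{31}{6} \left(- \frac{1}{23}\right) = \left(-1\right) 1 \cdot \frac{31}{6} \left(- \frac{1}{23}\right) = \left(-1\right) \frac{31}{6} \left(- \frac{1}{23}\right) = \left(- \frac{31}{6}\right) \left(- \frac{1}{23}\right) = \frac{31}{138}$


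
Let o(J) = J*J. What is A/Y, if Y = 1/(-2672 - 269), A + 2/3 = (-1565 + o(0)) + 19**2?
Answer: 10628774/3 ≈ 3.5429e+6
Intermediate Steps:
o(J) = J**2
A = -3614/3 (A = -2/3 + ((-1565 + 0**2) + 19**2) = -2/3 + ((-1565 + 0) + 361) = -2/3 + (-1565 + 361) = -2/3 - 1204 = -3614/3 ≈ -1204.7)
Y = -1/2941 (Y = 1/(-2941) = -1/2941 ≈ -0.00034002)
A/Y = -3614/(3*(-1/2941)) = -3614/3*(-2941) = 10628774/3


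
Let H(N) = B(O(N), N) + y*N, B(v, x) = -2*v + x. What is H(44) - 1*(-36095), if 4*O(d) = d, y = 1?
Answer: 36161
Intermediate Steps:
O(d) = d/4
B(v, x) = x - 2*v
H(N) = 3*N/2 (H(N) = (N - N/2) + 1*N = (N - N/2) + N = N/2 + N = 3*N/2)
H(44) - 1*(-36095) = (3/2)*44 - 1*(-36095) = 66 + 36095 = 36161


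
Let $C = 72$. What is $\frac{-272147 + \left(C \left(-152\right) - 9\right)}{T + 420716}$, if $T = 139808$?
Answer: $- \frac{70775}{140131} \approx -0.50506$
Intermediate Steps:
$\frac{-272147 + \left(C \left(-152\right) - 9\right)}{T + 420716} = \frac{-272147 + \left(72 \left(-152\right) - 9\right)}{139808 + 420716} = \frac{-272147 - 10953}{560524} = \left(-272147 - 10953\right) \frac{1}{560524} = \left(-283100\right) \frac{1}{560524} = - \frac{70775}{140131}$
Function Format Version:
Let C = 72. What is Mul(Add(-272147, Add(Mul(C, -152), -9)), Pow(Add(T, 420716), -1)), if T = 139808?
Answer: Rational(-70775, 140131) ≈ -0.50506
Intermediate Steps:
Mul(Add(-272147, Add(Mul(C, -152), -9)), Pow(Add(T, 420716), -1)) = Mul(Add(-272147, Add(Mul(72, -152), -9)), Pow(Add(139808, 420716), -1)) = Mul(Add(-272147, Add(-10944, -9)), Pow(560524, -1)) = Mul(Add(-272147, -10953), Rational(1, 560524)) = Mul(-283100, Rational(1, 560524)) = Rational(-70775, 140131)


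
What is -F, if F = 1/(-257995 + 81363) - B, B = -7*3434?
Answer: -4245880015/176632 ≈ -24038.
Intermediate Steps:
B = -24038
F = 4245880015/176632 (F = 1/(-257995 + 81363) - 1*(-24038) = 1/(-176632) + 24038 = -1/176632 + 24038 = 4245880015/176632 ≈ 24038.)
-F = -1*4245880015/176632 = -4245880015/176632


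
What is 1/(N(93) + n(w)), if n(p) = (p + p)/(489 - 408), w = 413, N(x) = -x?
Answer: -81/6707 ≈ -0.012077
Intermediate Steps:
n(p) = 2*p/81 (n(p) = (2*p)/81 = (2*p)*(1/81) = 2*p/81)
1/(N(93) + n(w)) = 1/(-1*93 + (2/81)*413) = 1/(-93 + 826/81) = 1/(-6707/81) = -81/6707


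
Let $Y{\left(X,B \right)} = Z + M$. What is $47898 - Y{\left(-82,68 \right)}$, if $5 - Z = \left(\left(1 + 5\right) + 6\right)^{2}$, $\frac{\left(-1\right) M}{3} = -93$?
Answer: $47758$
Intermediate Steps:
$M = 279$ ($M = \left(-3\right) \left(-93\right) = 279$)
$Z = -139$ ($Z = 5 - \left(\left(1 + 5\right) + 6\right)^{2} = 5 - \left(6 + 6\right)^{2} = 5 - 12^{2} = 5 - 144 = -139$)
$Y{\left(X,B \right)} = 140$ ($Y{\left(X,B \right)} = -139 + 279 = 140$)
$47898 - Y{\left(-82,68 \right)} = 47898 - 140 = 47758$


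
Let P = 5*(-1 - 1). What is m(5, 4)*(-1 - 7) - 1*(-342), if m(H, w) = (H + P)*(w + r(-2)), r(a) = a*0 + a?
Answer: 422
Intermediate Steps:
r(a) = a (r(a) = 0 + a = a)
P = -10 (P = 5*(-2) = -10)
m(H, w) = (-10 + H)*(-2 + w) (m(H, w) = (H - 10)*(w - 2) = (-10 + H)*(-2 + w))
m(5, 4)*(-1 - 7) - 1*(-342) = (20 - 10*4 - 2*5 + 5*4)*(-1 - 7) - 1*(-342) = (20 - 40 - 10 + 20)*(-8) + 342 = -10*(-8) + 342 = 80 + 342 = 422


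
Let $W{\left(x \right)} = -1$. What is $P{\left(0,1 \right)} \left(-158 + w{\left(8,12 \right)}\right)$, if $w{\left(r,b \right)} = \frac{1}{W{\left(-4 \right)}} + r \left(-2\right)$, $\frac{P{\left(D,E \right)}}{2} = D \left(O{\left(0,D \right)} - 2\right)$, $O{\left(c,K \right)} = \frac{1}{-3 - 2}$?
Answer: $0$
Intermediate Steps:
$O{\left(c,K \right)} = - \frac{1}{5}$ ($O{\left(c,K \right)} = \frac{1}{-5} = - \frac{1}{5}$)
$P{\left(D,E \right)} = - \frac{22 D}{5}$ ($P{\left(D,E \right)} = 2 D \left(- \frac{1}{5} - 2\right) = 2 D \left(- \frac{11}{5}\right) = 2 \left(- \frac{11 D}{5}\right) = - \frac{22 D}{5}$)
$w{\left(r,b \right)} = -1 - 2 r$ ($w{\left(r,b \right)} = \frac{1}{-1} + r \left(-2\right) = -1 - 2 r$)
$P{\left(0,1 \right)} \left(-158 + w{\left(8,12 \right)}\right) = \left(- \frac{22}{5}\right) 0 \left(-158 - 17\right) = 0 \left(-158 - 17\right) = 0 \left(-175\right) = 0$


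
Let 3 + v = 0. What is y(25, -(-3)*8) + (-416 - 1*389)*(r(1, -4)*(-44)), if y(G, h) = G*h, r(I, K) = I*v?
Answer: -105660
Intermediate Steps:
v = -3 (v = -3 + 0 = -3)
r(I, K) = -3*I (r(I, K) = I*(-3) = -3*I)
y(25, -(-3)*8) + (-416 - 1*389)*(r(1, -4)*(-44)) = 25*(-(-3)*8) + (-416 - 1*389)*(-3*1*(-44)) = 25*(-3*(-8)) + (-416 - 389)*(-3*(-44)) = 25*24 - 805*132 = 600 - 106260 = -105660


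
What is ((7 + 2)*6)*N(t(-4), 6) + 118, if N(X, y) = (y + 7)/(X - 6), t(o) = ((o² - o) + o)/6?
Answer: -463/5 ≈ -92.600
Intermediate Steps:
t(o) = o²/6 (t(o) = o²*(⅙) = o²/6)
N(X, y) = (7 + y)/(-6 + X)
((7 + 2)*6)*N(t(-4), 6) + 118 = ((7 + 2)*6)*((7 + 6)/(-6 + (⅙)*(-4)²)) + 118 = (9*6)*(13/(-6 + (⅙)*16)) + 118 = 54*(13/(-6 + 8/3)) + 118 = 54*(13/(-10/3)) + 118 = 54*(-3/10*13) + 118 = 54*(-39/10) + 118 = -1053/5 + 118 = -463/5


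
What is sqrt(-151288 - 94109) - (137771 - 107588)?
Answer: -30183 + I*sqrt(245397) ≈ -30183.0 + 495.38*I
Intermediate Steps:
sqrt(-151288 - 94109) - (137771 - 107588) = sqrt(-245397) - 1*30183 = I*sqrt(245397) - 30183 = -30183 + I*sqrt(245397)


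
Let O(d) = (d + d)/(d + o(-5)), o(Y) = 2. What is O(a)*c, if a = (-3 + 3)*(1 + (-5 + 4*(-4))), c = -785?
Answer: 0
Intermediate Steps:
a = 0 (a = 0*(1 + (-5 - 16)) = 0*(1 - 21) = 0*(-20) = 0)
O(d) = 2*d/(2 + d) (O(d) = (d + d)/(d + 2) = (2*d)/(2 + d) = 2*d/(2 + d))
O(a)*c = (2*0/(2 + 0))*(-785) = (2*0/2)*(-785) = (2*0*(1/2))*(-785) = 0*(-785) = 0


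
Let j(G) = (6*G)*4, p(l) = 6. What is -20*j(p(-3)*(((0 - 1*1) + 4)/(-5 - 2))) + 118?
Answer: 9466/7 ≈ 1352.3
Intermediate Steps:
j(G) = 24*G
-20*j(p(-3)*(((0 - 1*1) + 4)/(-5 - 2))) + 118 = -480*6*(((0 - 1*1) + 4)/(-5 - 2)) + 118 = -480*6*(((0 - 1) + 4)/(-7)) + 118 = -480*6*((-1 + 4)*(-⅐)) + 118 = -480*6*(3*(-⅐)) + 118 = -480*6*(-3/7) + 118 = -480*(-18)/7 + 118 = -20*(-432/7) + 118 = 8640/7 + 118 = 9466/7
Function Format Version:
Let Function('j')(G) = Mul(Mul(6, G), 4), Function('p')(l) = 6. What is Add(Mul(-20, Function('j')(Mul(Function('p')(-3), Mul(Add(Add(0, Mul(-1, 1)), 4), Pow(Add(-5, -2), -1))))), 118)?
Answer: Rational(9466, 7) ≈ 1352.3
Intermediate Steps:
Function('j')(G) = Mul(24, G)
Add(Mul(-20, Function('j')(Mul(Function('p')(-3), Mul(Add(Add(0, Mul(-1, 1)), 4), Pow(Add(-5, -2), -1))))), 118) = Add(Mul(-20, Mul(24, Mul(6, Mul(Add(Add(0, Mul(-1, 1)), 4), Pow(Add(-5, -2), -1))))), 118) = Add(Mul(-20, Mul(24, Mul(6, Mul(Add(Add(0, -1), 4), Pow(-7, -1))))), 118) = Add(Mul(-20, Mul(24, Mul(6, Mul(Add(-1, 4), Rational(-1, 7))))), 118) = Add(Mul(-20, Mul(24, Mul(6, Mul(3, Rational(-1, 7))))), 118) = Add(Mul(-20, Mul(24, Mul(6, Rational(-3, 7)))), 118) = Add(Mul(-20, Mul(24, Rational(-18, 7))), 118) = Add(Mul(-20, Rational(-432, 7)), 118) = Add(Rational(8640, 7), 118) = Rational(9466, 7)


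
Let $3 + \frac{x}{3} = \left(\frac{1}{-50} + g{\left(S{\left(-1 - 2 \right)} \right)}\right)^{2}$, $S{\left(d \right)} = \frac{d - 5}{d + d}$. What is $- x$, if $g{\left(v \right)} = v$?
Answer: $\frac{28691}{7500} \approx 3.8255$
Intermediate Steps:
$S{\left(d \right)} = \frac{-5 + d}{2 d}$
$x = - \frac{28691}{7500}$ ($x = -9 + 3 \left(\frac{1}{-50} + \frac{-5 - 3}{2 \left(-1 - 2\right)}\right)^{2} = -9 + 3 \left(- \frac{1}{50} + \frac{-5 - 3}{2 \left(-3\right)}\right)^{2} = -9 + 3 \left(- \frac{1}{50} + \frac{1}{2} \left(- \frac{1}{3}\right) \left(-8\right)\right)^{2} = -9 + 3 \left(- \frac{1}{50} + \frac{4}{3}\right)^{2} = -9 + 3 \left(\frac{197}{150}\right)^{2} = -9 + 3 \cdot \frac{38809}{22500} = -9 + \frac{38809}{7500} = - \frac{28691}{7500} \approx -3.8255$)
$- x = \left(-1\right) \left(- \frac{28691}{7500}\right) = \frac{28691}{7500}$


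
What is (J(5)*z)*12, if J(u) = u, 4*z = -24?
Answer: -360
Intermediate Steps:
z = -6 (z = (¼)*(-24) = -6)
(J(5)*z)*12 = (5*(-6))*12 = -30*12 = -360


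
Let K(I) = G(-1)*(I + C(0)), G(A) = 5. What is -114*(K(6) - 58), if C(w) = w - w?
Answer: 3192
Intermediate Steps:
C(w) = 0
K(I) = 5*I (K(I) = 5*(I + 0) = 5*I)
-114*(K(6) - 58) = -114*(5*6 - 58) = -114*(30 - 58) = -114*(-28) = 3192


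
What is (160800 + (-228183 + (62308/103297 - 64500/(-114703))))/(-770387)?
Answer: 798372034653929/9127911719201117 ≈ 0.087465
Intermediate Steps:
(160800 + (-228183 + (62308/103297 - 64500/(-114703))))/(-770387) = (160800 + (-228183 + (62308*(1/103297) - 64500*(-1/114703))))*(-1/770387) = (160800 + (-228183 + (62308/103297 + 64500/114703)))*(-1/770387) = (160800 + (-228183 + 13809571024/11848475791))*(-1/770387) = (160800 - 2703606941846729/11848475791)*(-1/770387) = -798372034653929/11848475791*(-1/770387) = 798372034653929/9127911719201117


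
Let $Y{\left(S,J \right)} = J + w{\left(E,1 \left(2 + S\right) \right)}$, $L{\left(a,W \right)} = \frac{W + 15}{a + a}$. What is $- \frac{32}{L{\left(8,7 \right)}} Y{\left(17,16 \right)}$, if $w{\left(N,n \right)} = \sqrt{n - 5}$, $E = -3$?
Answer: $- \frac{4096}{11} - \frac{256 \sqrt{14}}{11} \approx -459.44$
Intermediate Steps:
$L{\left(a,W \right)} = \frac{15 + W}{2 a}$
$w{\left(N,n \right)} = \sqrt{-5 + n}$
$Y{\left(S,J \right)} = J + \sqrt{-3 + S}$ ($Y{\left(S,J \right)} = J + \sqrt{-5 + 1 \left(2 + S\right)} = J + \sqrt{-5 + \left(2 + S\right)} = J + \sqrt{-3 + S}$)
$- \frac{32}{L{\left(8,7 \right)}} Y{\left(17,16 \right)} = - \frac{32}{\frac{1}{2} \cdot \frac{1}{8} \left(15 + 7\right)} \left(16 + \sqrt{-3 + 17}\right) = - \frac{32}{\frac{1}{2} \cdot \frac{1}{8} \cdot 22} \left(16 + \sqrt{14}\right) = - \frac{32}{\frac{11}{8}} \left(16 + \sqrt{14}\right) = \left(-32\right) \frac{8}{11} \left(16 + \sqrt{14}\right) = - \frac{256 \left(16 + \sqrt{14}\right)}{11} = - \frac{4096}{11} - \frac{256 \sqrt{14}}{11}$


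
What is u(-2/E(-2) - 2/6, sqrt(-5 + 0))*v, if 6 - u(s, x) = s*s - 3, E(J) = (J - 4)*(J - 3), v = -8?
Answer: -1768/25 ≈ -70.720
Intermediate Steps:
E(J) = (-4 + J)*(-3 + J)
u(s, x) = 9 - s**2 (u(s, x) = 6 - (s*s - 3) = 6 - (s**2 - 3) = 6 - (-3 + s**2) = 6 + (3 - s**2) = 9 - s**2)
u(-2/E(-2) - 2/6, sqrt(-5 + 0))*v = (9 - (-2/(12 + (-2)**2 - 7*(-2)) - 2/6)**2)*(-8) = (9 - (-2/(12 + 4 + 14) - 2*1/6)**2)*(-8) = (9 - (-2/30 - 1/3)**2)*(-8) = (9 - (-2*1/30 - 1/3)**2)*(-8) = (9 - (-1/15 - 1/3)**2)*(-8) = (9 - (-2/5)**2)*(-8) = (9 - 1*4/25)*(-8) = (9 - 4/25)*(-8) = (221/25)*(-8) = -1768/25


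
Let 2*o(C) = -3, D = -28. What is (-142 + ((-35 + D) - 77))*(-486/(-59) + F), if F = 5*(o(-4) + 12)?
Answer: -1010547/59 ≈ -17128.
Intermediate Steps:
o(C) = -3/2 (o(C) = (½)*(-3) = -3/2)
F = 105/2 (F = 5*(-3/2 + 12) = 5*(21/2) = 105/2 ≈ 52.500)
(-142 + ((-35 + D) - 77))*(-486/(-59) + F) = (-142 + ((-35 - 28) - 77))*(-486/(-59) + 105/2) = (-142 + (-63 - 77))*(-486*(-1/59) + 105/2) = (-142 - 140)*(486/59 + 105/2) = -282*7167/118 = -1010547/59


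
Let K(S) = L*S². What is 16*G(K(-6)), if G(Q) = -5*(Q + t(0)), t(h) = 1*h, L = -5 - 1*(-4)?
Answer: 2880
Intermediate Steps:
L = -1 (L = -5 + 4 = -1)
K(S) = -S²
t(h) = h
G(Q) = -5*Q (G(Q) = -5*(Q + 0) = -5*Q)
16*G(K(-6)) = 16*(-(-5)*(-6)²) = 16*(-(-5)*36) = 16*(-5*(-36)) = 16*180 = 2880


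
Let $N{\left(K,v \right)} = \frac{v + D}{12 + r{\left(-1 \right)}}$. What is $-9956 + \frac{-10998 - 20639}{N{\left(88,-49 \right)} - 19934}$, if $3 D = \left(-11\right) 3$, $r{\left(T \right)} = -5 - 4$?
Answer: $- \frac{198630387}{19954} \approx -9954.4$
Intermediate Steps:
$r{\left(T \right)} = -9$ ($r{\left(T \right)} = -5 - 4 = -9$)
$D = -11$ ($D = \frac{\left(-11\right) 3}{3} = \frac{1}{3} \left(-33\right) = -11$)
$N{\left(K,v \right)} = - \frac{11}{3} + \frac{v}{3}$ ($N{\left(K,v \right)} = \frac{v - 11}{12 - 9} = \frac{-11 + v}{3} = \left(-11 + v\right) \frac{1}{3} = - \frac{11}{3} + \frac{v}{3}$)
$-9956 + \frac{-10998 - 20639}{N{\left(88,-49 \right)} - 19934} = -9956 + \frac{-10998 - 20639}{\left(- \frac{11}{3} + \frac{1}{3} \left(-49\right)\right) - 19934} = -9956 - \frac{31637}{\left(- \frac{11}{3} - \frac{49}{3}\right) - 19934} = -9956 - \frac{31637}{-20 - 19934} = -9956 - \frac{31637}{-19954} = -9956 - - \frac{31637}{19954} = -9956 + \frac{31637}{19954} = - \frac{198630387}{19954}$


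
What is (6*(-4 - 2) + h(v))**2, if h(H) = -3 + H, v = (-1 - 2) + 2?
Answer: 1600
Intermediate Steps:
v = -1 (v = -3 + 2 = -1)
(6*(-4 - 2) + h(v))**2 = (6*(-4 - 2) + (-3 - 1))**2 = (6*(-6) - 4)**2 = (-36 - 4)**2 = (-40)**2 = 1600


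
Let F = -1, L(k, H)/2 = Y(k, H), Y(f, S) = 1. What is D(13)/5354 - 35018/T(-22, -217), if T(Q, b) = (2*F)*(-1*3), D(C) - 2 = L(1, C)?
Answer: -46871587/8031 ≈ -5836.3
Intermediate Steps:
L(k, H) = 2 (L(k, H) = 2*1 = 2)
D(C) = 4 (D(C) = 2 + 2 = 4)
T(Q, b) = 6 (T(Q, b) = (2*(-1))*(-1*3) = -2*(-3) = 6)
D(13)/5354 - 35018/T(-22, -217) = 4/5354 - 35018/6 = 4*(1/5354) - 35018*⅙ = 2/2677 - 17509/3 = -46871587/8031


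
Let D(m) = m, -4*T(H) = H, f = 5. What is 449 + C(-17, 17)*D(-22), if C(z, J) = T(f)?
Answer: 953/2 ≈ 476.50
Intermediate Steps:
T(H) = -H/4
C(z, J) = -5/4 (C(z, J) = -¼*5 = -5/4)
449 + C(-17, 17)*D(-22) = 449 - 5/4*(-22) = 449 + 55/2 = 953/2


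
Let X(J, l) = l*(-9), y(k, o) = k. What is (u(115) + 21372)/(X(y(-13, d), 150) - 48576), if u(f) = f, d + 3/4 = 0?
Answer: -21487/49926 ≈ -0.43038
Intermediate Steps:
d = -¾ (d = -¾ + 0 = -¾ ≈ -0.75000)
X(J, l) = -9*l
(u(115) + 21372)/(X(y(-13, d), 150) - 48576) = (115 + 21372)/(-9*150 - 48576) = 21487/(-1350 - 48576) = 21487/(-49926) = 21487*(-1/49926) = -21487/49926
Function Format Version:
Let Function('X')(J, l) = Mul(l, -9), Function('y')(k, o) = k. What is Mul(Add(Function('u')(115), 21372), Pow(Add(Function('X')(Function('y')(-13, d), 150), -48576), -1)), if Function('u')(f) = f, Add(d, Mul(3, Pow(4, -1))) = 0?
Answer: Rational(-21487, 49926) ≈ -0.43038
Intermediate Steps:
d = Rational(-3, 4) (d = Add(Rational(-3, 4), 0) = Rational(-3, 4) ≈ -0.75000)
Function('X')(J, l) = Mul(-9, l)
Mul(Add(Function('u')(115), 21372), Pow(Add(Function('X')(Function('y')(-13, d), 150), -48576), -1)) = Mul(Add(115, 21372), Pow(Add(Mul(-9, 150), -48576), -1)) = Mul(21487, Pow(Add(-1350, -48576), -1)) = Mul(21487, Pow(-49926, -1)) = Mul(21487, Rational(-1, 49926)) = Rational(-21487, 49926)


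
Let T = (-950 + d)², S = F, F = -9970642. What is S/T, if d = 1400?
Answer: -4985321/101250 ≈ -49.238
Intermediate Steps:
S = -9970642
T = 202500 (T = (-950 + 1400)² = 450² = 202500)
S/T = -9970642/202500 = -9970642*1/202500 = -4985321/101250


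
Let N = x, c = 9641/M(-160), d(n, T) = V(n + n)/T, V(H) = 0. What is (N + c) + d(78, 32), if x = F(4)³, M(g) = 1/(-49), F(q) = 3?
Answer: -472382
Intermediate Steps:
d(n, T) = 0 (d(n, T) = 0/T = 0)
M(g) = -1/49
c = -472409 (c = 9641/(-1/49) = 9641*(-49) = -472409)
x = 27 (x = 3³ = 27)
N = 27
(N + c) + d(78, 32) = (27 - 472409) + 0 = -472382 + 0 = -472382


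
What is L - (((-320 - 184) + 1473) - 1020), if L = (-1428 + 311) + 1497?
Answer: 431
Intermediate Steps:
L = 380 (L = -1117 + 1497 = 380)
L - (((-320 - 184) + 1473) - 1020) = 380 - (((-320 - 184) + 1473) - 1020) = 380 - ((-504 + 1473) - 1020) = 380 - (969 - 1020) = 380 - 1*(-51) = 380 + 51 = 431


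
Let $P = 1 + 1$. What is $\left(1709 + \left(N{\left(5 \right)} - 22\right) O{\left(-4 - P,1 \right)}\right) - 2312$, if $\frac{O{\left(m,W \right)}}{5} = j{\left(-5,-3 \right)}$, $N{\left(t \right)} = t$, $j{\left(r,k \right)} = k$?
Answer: $-348$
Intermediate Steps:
$P = 2$
$O{\left(m,W \right)} = -15$ ($O{\left(m,W \right)} = 5 \left(-3\right) = -15$)
$\left(1709 + \left(N{\left(5 \right)} - 22\right) O{\left(-4 - P,1 \right)}\right) - 2312 = \left(1709 + \left(5 - 22\right) \left(-15\right)\right) - 2312 = \left(1709 - -255\right) - 2312 = \left(1709 + 255\right) - 2312 = 1964 - 2312 = -348$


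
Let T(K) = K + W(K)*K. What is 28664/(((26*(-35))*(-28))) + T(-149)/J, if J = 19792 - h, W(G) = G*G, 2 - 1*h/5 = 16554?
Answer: -5084424157/163314060 ≈ -31.133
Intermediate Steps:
h = -82760 (h = 10 - 5*16554 = 10 - 82770 = -82760)
W(G) = G²
T(K) = K + K³ (T(K) = K + K²*K = K + K³)
J = 102552 (J = 19792 - 1*(-82760) = 19792 + 82760 = 102552)
28664/(((26*(-35))*(-28))) + T(-149)/J = 28664/(((26*(-35))*(-28))) + (-149 + (-149)³)/102552 = 28664/((-910*(-28))) + (-149 - 3307949)*(1/102552) = 28664/25480 - 3308098*1/102552 = 28664*(1/25480) - 1654049/51276 = 3583/3185 - 1654049/51276 = -5084424157/163314060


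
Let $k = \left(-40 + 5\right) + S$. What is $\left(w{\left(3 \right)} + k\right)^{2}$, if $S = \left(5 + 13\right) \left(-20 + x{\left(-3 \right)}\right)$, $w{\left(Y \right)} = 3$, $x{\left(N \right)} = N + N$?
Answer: $250000$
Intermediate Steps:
$x{\left(N \right)} = 2 N$
$S = -468$ ($S = \left(5 + 13\right) \left(-20 + 2 \left(-3\right)\right) = 18 \left(-20 - 6\right) = 18 \left(-26\right) = -468$)
$k = -503$ ($k = \left(-40 + 5\right) - 468 = -35 - 468 = -503$)
$\left(w{\left(3 \right)} + k\right)^{2} = \left(3 - 503\right)^{2} = \left(-500\right)^{2} = 250000$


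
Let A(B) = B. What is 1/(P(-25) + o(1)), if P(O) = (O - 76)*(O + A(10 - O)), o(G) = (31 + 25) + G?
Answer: -1/953 ≈ -0.0010493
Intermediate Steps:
o(G) = 56 + G
P(O) = -760 + 10*O (P(O) = (O - 76)*(O + (10 - O)) = (-76 + O)*10 = -760 + 10*O)
1/(P(-25) + o(1)) = 1/((-760 + 10*(-25)) + (56 + 1)) = 1/((-760 - 250) + 57) = 1/(-1010 + 57) = 1/(-953) = -1/953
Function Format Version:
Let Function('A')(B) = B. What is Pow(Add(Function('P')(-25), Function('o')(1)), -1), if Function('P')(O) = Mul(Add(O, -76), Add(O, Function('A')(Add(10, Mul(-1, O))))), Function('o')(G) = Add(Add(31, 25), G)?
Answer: Rational(-1, 953) ≈ -0.0010493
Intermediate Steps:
Function('o')(G) = Add(56, G)
Function('P')(O) = Add(-760, Mul(10, O)) (Function('P')(O) = Mul(Add(O, -76), Add(O, Add(10, Mul(-1, O)))) = Mul(Add(-76, O), 10) = Add(-760, Mul(10, O)))
Pow(Add(Function('P')(-25), Function('o')(1)), -1) = Pow(Add(Add(-760, Mul(10, -25)), Add(56, 1)), -1) = Pow(Add(Add(-760, -250), 57), -1) = Pow(Add(-1010, 57), -1) = Pow(-953, -1) = Rational(-1, 953)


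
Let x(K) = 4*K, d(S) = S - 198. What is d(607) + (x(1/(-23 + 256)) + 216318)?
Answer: 50497395/233 ≈ 2.1673e+5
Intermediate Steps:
d(S) = -198 + S
d(607) + (x(1/(-23 + 256)) + 216318) = (-198 + 607) + (4/(-23 + 256) + 216318) = 409 + (4/233 + 216318) = 409 + 50402098/233 = 50497395/233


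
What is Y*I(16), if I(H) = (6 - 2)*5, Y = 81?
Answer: 1620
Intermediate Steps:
I(H) = 20 (I(H) = 4*5 = 20)
Y*I(16) = 81*20 = 1620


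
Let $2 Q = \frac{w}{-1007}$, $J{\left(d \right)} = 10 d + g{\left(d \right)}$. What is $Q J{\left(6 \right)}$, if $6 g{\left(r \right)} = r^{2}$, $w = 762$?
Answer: $- \frac{25146}{1007} \approx -24.971$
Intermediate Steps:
$g{\left(r \right)} = \frac{r^{2}}{6}$
$J{\left(d \right)} = 10 d + \frac{d^{2}}{6}$
$Q = - \frac{381}{1007}$ ($Q = \frac{762 \frac{1}{-1007}}{2} = \frac{762 \left(- \frac{1}{1007}\right)}{2} = \frac{1}{2} \left(- \frac{762}{1007}\right) = - \frac{381}{1007} \approx -0.37835$)
$Q J{\left(6 \right)} = - \frac{381 \cdot \frac{1}{6} \cdot 6 \left(60 + 6\right)}{1007} = - \frac{381 \cdot \frac{1}{6} \cdot 6 \cdot 66}{1007} = \left(- \frac{381}{1007}\right) 66 = - \frac{25146}{1007}$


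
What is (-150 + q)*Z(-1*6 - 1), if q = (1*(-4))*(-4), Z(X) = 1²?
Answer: -134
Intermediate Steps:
Z(X) = 1
q = 16 (q = -4*(-4) = 16)
(-150 + q)*Z(-1*6 - 1) = (-150 + 16)*1 = -134*1 = -134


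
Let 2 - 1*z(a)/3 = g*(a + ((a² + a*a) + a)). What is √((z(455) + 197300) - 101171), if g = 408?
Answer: 17*I*√1757145 ≈ 22535.0*I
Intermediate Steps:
z(a) = 6 - 2448*a - 2448*a² (z(a) = 6 - 1224*(a + ((a² + a*a) + a)) = 6 - 1224*(a + ((a² + a²) + a)) = 6 - 1224*(a + (2*a² + a)) = 6 - 1224*(a + (a + 2*a²)) = 6 - 1224*(2*a + 2*a²) = 6 - 3*(816*a + 816*a²) = 6 + (-2448*a - 2448*a²) = 6 - 2448*a - 2448*a²)
√((z(455) + 197300) - 101171) = √(((6 - 2448*455 - 2448*455²) + 197300) - 101171) = √(((6 - 1113840 - 2448*207025) + 197300) - 101171) = √(((6 - 1113840 - 506797200) + 197300) - 101171) = √((-507911034 + 197300) - 101171) = √(-507713734 - 101171) = √(-507814905) = 17*I*√1757145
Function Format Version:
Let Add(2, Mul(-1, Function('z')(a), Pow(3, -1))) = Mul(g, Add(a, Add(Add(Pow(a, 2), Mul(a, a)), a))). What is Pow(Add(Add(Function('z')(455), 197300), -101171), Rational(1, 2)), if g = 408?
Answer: Mul(17, I, Pow(1757145, Rational(1, 2))) ≈ Mul(22535., I)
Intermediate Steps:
Function('z')(a) = Add(6, Mul(-2448, a), Mul(-2448, Pow(a, 2))) (Function('z')(a) = Add(6, Mul(-3, Mul(408, Add(a, Add(Add(Pow(a, 2), Mul(a, a)), a))))) = Add(6, Mul(-3, Mul(408, Add(a, Add(Add(Pow(a, 2), Pow(a, 2)), a))))) = Add(6, Mul(-3, Mul(408, Add(a, Add(Mul(2, Pow(a, 2)), a))))) = Add(6, Mul(-3, Mul(408, Add(a, Add(a, Mul(2, Pow(a, 2))))))) = Add(6, Mul(-3, Mul(408, Add(Mul(2, a), Mul(2, Pow(a, 2)))))) = Add(6, Mul(-3, Add(Mul(816, a), Mul(816, Pow(a, 2))))) = Add(6, Add(Mul(-2448, a), Mul(-2448, Pow(a, 2)))) = Add(6, Mul(-2448, a), Mul(-2448, Pow(a, 2))))
Pow(Add(Add(Function('z')(455), 197300), -101171), Rational(1, 2)) = Pow(Add(Add(Add(6, Mul(-2448, 455), Mul(-2448, Pow(455, 2))), 197300), -101171), Rational(1, 2)) = Pow(Add(Add(Add(6, -1113840, Mul(-2448, 207025)), 197300), -101171), Rational(1, 2)) = Pow(Add(Add(Add(6, -1113840, -506797200), 197300), -101171), Rational(1, 2)) = Pow(Add(Add(-507911034, 197300), -101171), Rational(1, 2)) = Pow(Add(-507713734, -101171), Rational(1, 2)) = Pow(-507814905, Rational(1, 2)) = Mul(17, I, Pow(1757145, Rational(1, 2)))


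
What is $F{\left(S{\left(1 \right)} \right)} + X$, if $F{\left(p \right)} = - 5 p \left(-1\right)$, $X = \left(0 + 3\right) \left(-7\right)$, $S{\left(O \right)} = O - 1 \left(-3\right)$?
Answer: $-1$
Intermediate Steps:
$S{\left(O \right)} = 3 + O$ ($S{\left(O \right)} = O - -3 = O + 3 = 3 + O$)
$X = -21$ ($X = 3 \left(-7\right) = -21$)
$F{\left(p \right)} = 5 p$
$F{\left(S{\left(1 \right)} \right)} + X = 5 \left(3 + 1\right) - 21 = 5 \cdot 4 - 21 = 20 - 21 = -1$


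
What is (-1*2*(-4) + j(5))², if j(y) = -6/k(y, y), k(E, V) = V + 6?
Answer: 6724/121 ≈ 55.570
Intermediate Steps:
k(E, V) = 6 + V
j(y) = -6/(6 + y)
(-1*2*(-4) + j(5))² = (-1*2*(-4) - 6/(6 + 5))² = (-2*(-4) - 6/11)² = (8 - 6*1/11)² = (8 - 6/11)² = (82/11)² = 6724/121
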